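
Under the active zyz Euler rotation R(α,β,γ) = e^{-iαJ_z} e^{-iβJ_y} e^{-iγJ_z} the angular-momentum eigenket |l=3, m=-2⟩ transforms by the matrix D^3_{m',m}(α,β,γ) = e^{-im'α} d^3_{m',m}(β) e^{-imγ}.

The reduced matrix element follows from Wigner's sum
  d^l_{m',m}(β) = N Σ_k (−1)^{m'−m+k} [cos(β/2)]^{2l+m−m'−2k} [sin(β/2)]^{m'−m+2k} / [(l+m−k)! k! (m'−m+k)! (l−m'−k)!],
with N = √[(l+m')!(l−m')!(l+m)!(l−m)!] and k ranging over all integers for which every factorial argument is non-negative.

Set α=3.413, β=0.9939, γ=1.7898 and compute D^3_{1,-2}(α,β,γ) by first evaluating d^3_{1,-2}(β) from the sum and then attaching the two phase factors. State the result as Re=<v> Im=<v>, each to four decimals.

First d^3_{1,-2}(β=0.9939), then the phase factors e^{-i(1)α} and e^{-i(-2)γ}:
With c≡cos(β/2)=0.879041 and s≡sin(β/2)=0.476747, N=[24·2·1·120]^{1/2}=75.894664
k: max(0,(-2)−(1))=0 … min(3+(-2),3−(1))=1
  k=0: (−1)^3·75.8947/(12)·0.8790^3·0.4767^3 = -0.465500
  k=1: (−1)^4·75.8947/(24)·0.8790^1·0.4767^5 = +0.068462
d^3_{1,-2}(0.9939) = -0.465500 +0.068462 = -0.397039
Attach z-rotation phases: D = e^{-i(1)(3.413)}·(-0.397039)·e^{-i(-2)(1.7898)} = -0.391541-0.065841i

Re=-0.3915 Im=-0.0658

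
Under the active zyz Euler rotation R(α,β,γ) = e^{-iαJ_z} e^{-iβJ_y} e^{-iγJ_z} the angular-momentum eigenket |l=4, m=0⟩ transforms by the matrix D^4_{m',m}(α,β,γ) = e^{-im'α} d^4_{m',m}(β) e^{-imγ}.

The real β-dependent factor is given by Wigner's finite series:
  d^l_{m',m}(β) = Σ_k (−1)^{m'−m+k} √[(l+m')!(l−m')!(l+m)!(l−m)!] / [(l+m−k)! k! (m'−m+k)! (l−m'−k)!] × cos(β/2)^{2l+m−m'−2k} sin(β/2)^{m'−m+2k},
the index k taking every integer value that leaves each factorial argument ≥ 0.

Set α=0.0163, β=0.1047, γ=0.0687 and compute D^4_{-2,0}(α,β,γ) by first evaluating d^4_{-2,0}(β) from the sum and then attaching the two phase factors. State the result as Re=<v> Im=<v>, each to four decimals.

D^4_{-2,0}(0.0163,0.1047,0.0687) = e^{-i·-2·0.0163}·d^4_{-2,0}(0.1047)·e^{-i·0·0.0687}. Compute d first:
Half-angle: c=0.998630, s=0.052326. N=√(2·720·24·24)=910.735966
k: max(0,(0)−(-2))=2 … min(4+(0),4−(-2))=4
  k=2: (−1)^0·910.7360/(96)·0.9986^6·0.0523^2 = +0.025762
  k=3: (−1)^1·910.7360/(36)·0.9986^4·0.0523^4 = -0.000189
  k=4: (−1)^2·910.7360/(96)·0.9986^2·0.0523^6 = +0.000000
d^4_{-2,0}(0.1047) = +0.025762 -0.000189 +0.000000 = +0.025574
D = (+0.999469+0.032594i)·(+0.025574)·(+1.000000+0.000000i) = +0.025560+0.000834i

Re=0.0256 Im=0.0008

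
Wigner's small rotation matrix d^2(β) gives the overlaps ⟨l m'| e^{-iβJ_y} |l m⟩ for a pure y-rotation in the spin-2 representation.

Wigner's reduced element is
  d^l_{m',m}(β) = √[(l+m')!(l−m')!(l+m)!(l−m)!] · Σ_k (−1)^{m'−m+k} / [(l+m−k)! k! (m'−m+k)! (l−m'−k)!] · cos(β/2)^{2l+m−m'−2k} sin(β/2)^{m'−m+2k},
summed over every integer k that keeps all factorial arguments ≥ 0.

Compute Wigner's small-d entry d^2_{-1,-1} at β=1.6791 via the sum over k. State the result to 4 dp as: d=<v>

d=-0.5424

d^2_{-1,-1}(β=1.6791) via Wigner's sum:
c=cos(1.6791/2)=0.667798, s=sin(1.6791/2)=0.744343; N=√[1·6·1·6]=6.000000
The bounds max(0,m−m')=0 and min(l+m,l−m')=1 give 2 terms
  k=0: (−1)^0·6.0000/(6)·0.6678^4·0.7443^0 = +0.198875
  k=1: (−1)^1·6.0000/(2)·0.6678^2·0.7443^2 = -0.741237
d^2_{-1,-1}(1.6791) = +0.198875 -0.741237 = -0.542362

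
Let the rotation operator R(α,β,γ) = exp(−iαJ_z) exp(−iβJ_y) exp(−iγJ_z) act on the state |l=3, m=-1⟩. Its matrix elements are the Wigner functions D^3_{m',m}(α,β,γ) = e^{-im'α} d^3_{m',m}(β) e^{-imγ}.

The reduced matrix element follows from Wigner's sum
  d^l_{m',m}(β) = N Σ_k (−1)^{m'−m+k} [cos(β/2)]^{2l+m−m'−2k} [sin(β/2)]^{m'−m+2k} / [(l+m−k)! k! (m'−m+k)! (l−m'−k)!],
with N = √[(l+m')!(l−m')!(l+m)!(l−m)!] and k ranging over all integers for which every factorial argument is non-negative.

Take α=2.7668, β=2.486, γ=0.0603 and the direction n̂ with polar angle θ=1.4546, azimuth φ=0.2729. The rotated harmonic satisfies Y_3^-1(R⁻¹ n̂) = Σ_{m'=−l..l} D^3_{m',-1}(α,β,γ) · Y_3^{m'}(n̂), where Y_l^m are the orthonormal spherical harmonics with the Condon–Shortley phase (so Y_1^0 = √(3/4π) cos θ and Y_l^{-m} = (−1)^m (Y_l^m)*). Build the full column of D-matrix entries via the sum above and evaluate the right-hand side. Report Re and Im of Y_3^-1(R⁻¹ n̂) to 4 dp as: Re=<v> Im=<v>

Need the full column D^3_{m',-1} for m'=−3..3 at α=2.7668, β=2.486, γ=0.0603.
cos(β/2)=0.321957, sin(β/2)=0.946754
d^3_{-3,-1}: single k=2 term ⇒ +0.037300;  D = -0.018102+0.032613i
d^3_{-2,-1}: k∈[1..2] ⇒ +0.010357 -0.179117 = -0.168760;  D = -0.130232+0.107329i
d^3_{-1,-1}: k∈[0..2] ⇒ +0.001114 -0.077047 +0.499686 = +0.423752;  D = -0.402969+0.131081i
d^3_{0,-1}: k∈[0..2] ⇒ -0.011345 +0.294320 -0.848350 = -0.565376;  D = -0.564349-0.034072i
d^3_{1,-1}: k∈[0..2] ⇒ +0.057786 -0.666248 +0.720150 = +0.111688;  D = -0.101282-0.047076i
d^3_{2,-1}: k∈[0..1] ⇒ -0.179117 +0.774434 = +0.595317;  D = +0.410520+0.431133i
d^3_{3,-1}: single k=0 term ⇒ +0.322546;  D = -0.121469-0.298799i
Y_3^{m'}(θ=1.4546,φ=0.2729) and Σ D·Y over m':
  (-0.0181+0.0326i)·(+0.2793-0.2986i)  (-0.1302+0.1073i)·(+0.0999-0.0607i)  (-0.4030+0.1311i)·(-0.2883+0.0807i)  (-0.5643-0.0341i)·(-0.1269+0.0000i)  (-0.1013-0.0471i)·(+0.2883+0.0807i)  (+0.4105+0.4311i)·(+0.0999+0.0607i)  (-0.1215-0.2988i)·(-0.2793-0.2986i)
Y_3^-1(R⁻¹ n̂) = +0.109572+0.133103i

Re=0.1096 Im=0.1331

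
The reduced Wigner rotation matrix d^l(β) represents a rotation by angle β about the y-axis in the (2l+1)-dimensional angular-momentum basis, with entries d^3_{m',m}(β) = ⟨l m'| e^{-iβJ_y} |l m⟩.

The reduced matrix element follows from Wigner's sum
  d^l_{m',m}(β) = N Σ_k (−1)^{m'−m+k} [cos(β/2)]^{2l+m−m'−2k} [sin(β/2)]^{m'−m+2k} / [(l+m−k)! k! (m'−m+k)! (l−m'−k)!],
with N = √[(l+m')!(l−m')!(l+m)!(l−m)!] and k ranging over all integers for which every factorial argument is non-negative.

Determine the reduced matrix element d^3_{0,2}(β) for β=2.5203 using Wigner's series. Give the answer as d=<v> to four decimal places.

d^3_{0,2}(β=2.5203) via Wigner's sum:
Half-angle: c=0.305674, s=0.952136. N=√(6·6·120·1)=65.726707
k: max(0,(2)−(0))=2 … min(3+(2),3−(0))=3
  k=2: (−1)^0·65.7267/(12)·0.3057^4·0.9521^2 = +0.043350
  k=3: (−1)^1·65.7267/(12)·0.3057^2·0.9521^4 = -0.420605
d^3_{0,2}(2.5203) = +0.043350 -0.420605 = -0.377254

d=-0.3773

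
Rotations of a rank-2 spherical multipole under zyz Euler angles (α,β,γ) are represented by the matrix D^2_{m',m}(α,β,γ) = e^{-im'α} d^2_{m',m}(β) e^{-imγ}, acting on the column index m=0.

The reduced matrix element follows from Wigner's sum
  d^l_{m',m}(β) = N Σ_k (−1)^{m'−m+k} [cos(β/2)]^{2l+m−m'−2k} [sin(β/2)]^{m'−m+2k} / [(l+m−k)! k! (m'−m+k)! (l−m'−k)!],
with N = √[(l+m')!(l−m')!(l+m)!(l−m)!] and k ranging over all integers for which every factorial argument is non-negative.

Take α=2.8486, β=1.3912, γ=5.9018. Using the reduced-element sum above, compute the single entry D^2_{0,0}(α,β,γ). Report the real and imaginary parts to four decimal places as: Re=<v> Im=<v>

First d^2_{0,0}(β=1.3912), then the phase factors e^{-i(0)α} and e^{-i(0)γ}:
Half-angle: c=0.767669, s=0.640846. N=√(2·2·2·2)=4.000000
The bounds max(0,m−m')=0 and min(l+m,l−m')=2 give 3 terms
  k=0: (−1)^0·4.0000/(4)·0.7677^4·0.6408^0 = +0.347294
  k=1: (−1)^1·4.0000/(1)·0.7677^2·0.6408^2 = -0.968090
  k=2: (−1)^2·4.0000/(4)·0.7677^0·0.6408^4 = +0.168661
d^2_{0,0}(1.3912) = +0.347294 -0.968090 +0.168661 = -0.452136
Phases: e^{-i·(0)·2.8486}=+1.000000+0.000000i, e^{-i·(0)·5.9018}=+1.000000+0.000000i ⇒ D=-0.452136+0.000000i

Re=-0.4521 Im=0.0000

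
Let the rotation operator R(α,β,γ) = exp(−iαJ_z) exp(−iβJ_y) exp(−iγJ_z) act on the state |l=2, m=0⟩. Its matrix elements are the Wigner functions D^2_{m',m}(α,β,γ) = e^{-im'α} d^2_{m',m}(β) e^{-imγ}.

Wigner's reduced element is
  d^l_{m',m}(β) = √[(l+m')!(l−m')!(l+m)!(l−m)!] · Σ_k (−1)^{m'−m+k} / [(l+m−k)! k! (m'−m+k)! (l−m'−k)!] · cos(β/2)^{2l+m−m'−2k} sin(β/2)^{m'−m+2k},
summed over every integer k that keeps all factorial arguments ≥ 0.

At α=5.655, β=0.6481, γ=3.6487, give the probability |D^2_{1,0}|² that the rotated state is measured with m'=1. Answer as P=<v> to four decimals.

P=0.3474

Split into d^2_{1,0}(β=0.6481) × two z-phases.
c=cos(0.6481/2)=0.947954, s=sin(0.6481/2)=0.318408; N=√[6·1·2·2]=4.898979
The bounds max(0,m−m')=0 and min(l+m,l−m')=1 give 2 terms
  k=0: (−1)^1·4.8990/(2)·0.9480^3·0.3184^1 = -0.664387
  k=1: (−1)^2·4.8990/(2)·0.9480^1·0.3184^3 = +0.074958
d^2_{1,0}(0.6481) = -0.664387 +0.074958 = -0.589430
|D^2_{1,0}|² = |d^2_{1,0}(β)|² = (-0.589430)² = 0.347427 (the z-rotation phases have unit modulus)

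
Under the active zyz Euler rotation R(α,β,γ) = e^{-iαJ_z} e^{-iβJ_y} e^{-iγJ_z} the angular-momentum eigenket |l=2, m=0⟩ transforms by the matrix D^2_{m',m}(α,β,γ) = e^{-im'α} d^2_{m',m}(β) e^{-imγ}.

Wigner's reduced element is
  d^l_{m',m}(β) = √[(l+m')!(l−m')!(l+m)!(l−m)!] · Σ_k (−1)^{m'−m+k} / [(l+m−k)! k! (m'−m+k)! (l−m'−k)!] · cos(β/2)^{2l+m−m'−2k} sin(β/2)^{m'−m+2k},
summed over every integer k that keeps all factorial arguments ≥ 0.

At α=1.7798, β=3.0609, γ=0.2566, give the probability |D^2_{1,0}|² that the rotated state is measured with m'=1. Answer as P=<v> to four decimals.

Split into d^2_{1,0}(β=3.0609) × two z-phases.
Half-angle: c=0.040335, s=0.999186. N=√(6·1·2·2)=4.898979
k∈{0,1} keeps every argument non-negative
  k=0: (−1)^1·4.8990/(2)·0.0403^3·0.9992^1 = -0.000161
  k=1: (−1)^2·4.8990/(2)·0.0403^1·0.9992^3 = +0.098560
d^2_{1,0}(3.0609) = -0.000161 +0.098560 = +0.098399
|D^2_{1,0}|² = |d^2_{1,0}(β)|² = (+0.098399)² = 0.009682 (the z-rotation phases have unit modulus)

P=0.0097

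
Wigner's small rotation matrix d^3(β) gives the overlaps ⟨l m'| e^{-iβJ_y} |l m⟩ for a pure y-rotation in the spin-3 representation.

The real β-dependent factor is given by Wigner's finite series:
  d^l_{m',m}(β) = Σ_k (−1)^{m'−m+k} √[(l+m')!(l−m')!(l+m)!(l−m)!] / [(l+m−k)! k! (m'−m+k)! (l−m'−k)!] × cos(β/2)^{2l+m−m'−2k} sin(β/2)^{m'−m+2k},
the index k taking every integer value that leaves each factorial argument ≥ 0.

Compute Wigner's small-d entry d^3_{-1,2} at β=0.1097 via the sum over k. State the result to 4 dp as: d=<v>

d=0.0010

d^3_{-1,2}(β=0.1097) via Wigner's sum:
Half-angle: c=0.998496, s=0.054823. N=√(2·24·120·1)=75.894664
Admissible k: 3..4 (factorial args all ≥0)
  k=3: (−1)^0·75.8947/(12)·0.9985^3·0.0548^3 = +0.001037
  k=4: (−1)^1·75.8947/(24)·0.9985^1·0.0548^5 = -0.000002
d^3_{-1,2}(0.1097) = +0.001037 -0.000002 = +0.001036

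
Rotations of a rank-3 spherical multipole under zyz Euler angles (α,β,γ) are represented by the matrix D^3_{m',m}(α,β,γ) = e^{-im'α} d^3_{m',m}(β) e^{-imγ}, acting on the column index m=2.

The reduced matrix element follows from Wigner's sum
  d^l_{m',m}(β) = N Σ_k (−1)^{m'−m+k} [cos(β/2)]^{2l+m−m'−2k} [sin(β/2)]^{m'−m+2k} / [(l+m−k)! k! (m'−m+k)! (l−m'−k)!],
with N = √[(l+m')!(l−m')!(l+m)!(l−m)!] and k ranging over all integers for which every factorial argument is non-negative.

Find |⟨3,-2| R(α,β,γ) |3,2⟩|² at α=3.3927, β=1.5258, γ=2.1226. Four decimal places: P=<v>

P=0.2370

First d^3_{-2,2}(β=1.5258), then the phase factors e^{-i(-2)α} and e^{-i(2)γ}:
Half-angle: c=0.722835, s=0.691021. N=√(1·120·120·1)=120.000000
k: max(0,(2)−(-2))=4 … min(3+(2),3−(-2))=5
  k=4: (−1)^0·120.0000/(24)·0.7228^2·0.6910^4 = +0.595679
  k=5: (−1)^1·120.0000/(120)·0.7228^0·0.6910^6 = -0.108879
d^3_{-2,2}(1.5258) = +0.595679 -0.108879 = +0.486800
|D^3_{-2,2}|² = |d^3_{-2,2}(β)|² = (+0.486800)² = 0.236974 (the z-rotation phases have unit modulus)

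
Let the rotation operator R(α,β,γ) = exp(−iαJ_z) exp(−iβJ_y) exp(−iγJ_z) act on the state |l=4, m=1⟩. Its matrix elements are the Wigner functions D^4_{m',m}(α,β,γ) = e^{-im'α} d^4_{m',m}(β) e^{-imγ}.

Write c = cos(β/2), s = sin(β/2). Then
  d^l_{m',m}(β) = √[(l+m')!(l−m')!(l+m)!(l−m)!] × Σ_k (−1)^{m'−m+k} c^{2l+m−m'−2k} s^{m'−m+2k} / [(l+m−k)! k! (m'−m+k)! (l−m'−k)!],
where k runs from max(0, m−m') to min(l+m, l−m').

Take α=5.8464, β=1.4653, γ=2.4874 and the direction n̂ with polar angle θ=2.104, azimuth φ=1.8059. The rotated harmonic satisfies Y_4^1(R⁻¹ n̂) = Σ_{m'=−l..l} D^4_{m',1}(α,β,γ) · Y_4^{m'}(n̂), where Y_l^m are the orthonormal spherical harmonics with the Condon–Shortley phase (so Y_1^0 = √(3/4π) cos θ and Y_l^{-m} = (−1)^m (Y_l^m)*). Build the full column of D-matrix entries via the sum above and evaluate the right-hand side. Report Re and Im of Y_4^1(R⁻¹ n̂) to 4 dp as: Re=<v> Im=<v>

Need the full column D^4_{m',1} for m'=−4..4 at α=5.8464, β=1.4653, γ=2.4874.
cos(β/2)=0.743405, sin(β/2)=0.668842
d^4_{-4,1}: single k=5 term ⇒ +0.411517;  D = -0.189244+0.365421i
d^4_{-3,1}: k∈[4..5] ⇒ +0.808563 -0.392701 = +0.415862;  D = -0.329504+0.253710i
d^4_{-2,1}: k∈[3..5] ⇒ +0.960753 -1.166540 +0.188854 = -0.016933;  D = +0.016527-0.003685i
d^4_{-1,1}: k∈[2..5] ⇒ +0.755090 -1.833650 +0.742135 -0.040049 = -0.376474;  D = +0.367611+0.081205i
d^4_{0,1}: k∈[1..4] ⇒ +0.375332 -1.822901 +1.475569 -0.199070 = -0.171069;  D = +0.135750+0.104099i
d^4_{1,1}: k∈[0..3] ⇒ +0.093283 -1.132634 +1.833650 -0.494757 = +0.299541;  D = -0.138274-0.265717i
d^4_{2,1}: k∈[0..2] ⇒ -0.356071 +1.441130 -0.777693 = +0.307365;  D = -0.013223-0.307081i
d^4_{3,1}: k∈[0..1] ⇒ +0.599334 -0.808563 = -0.209230;  D = -0.080272+0.193219i
d^4_{4,1}: single k=0 term ⇒ -0.508383;  D = -0.375336+0.342893i
Y_4^{m'}(θ=2.104,φ=1.8059) and Σ D·Y over m':
  (-0.1892+0.3654i)·(+0.1435-0.1966i)  (-0.3295+0.2537i)·(-0.2634-0.3094i)  (+0.0165-0.0037i)·(-0.1788+0.0909i)  (+0.3676+0.0812i)·(-0.0575-0.2399i)  (+0.1358+0.1041i)·(-0.2554+0.0000i)  (-0.1383-0.2657i)·(+0.0575-0.2399i)  (-0.0132-0.3071i)·(-0.1788-0.0909i)  (-0.0803+0.1932i)·(+0.2634-0.3094i)  (-0.3753+0.3429i)·(+0.1435+0.1966i)
Y_4^1(R⁻¹ n̂) = -0.008833+0.132602i

Re=-0.0088 Im=0.1326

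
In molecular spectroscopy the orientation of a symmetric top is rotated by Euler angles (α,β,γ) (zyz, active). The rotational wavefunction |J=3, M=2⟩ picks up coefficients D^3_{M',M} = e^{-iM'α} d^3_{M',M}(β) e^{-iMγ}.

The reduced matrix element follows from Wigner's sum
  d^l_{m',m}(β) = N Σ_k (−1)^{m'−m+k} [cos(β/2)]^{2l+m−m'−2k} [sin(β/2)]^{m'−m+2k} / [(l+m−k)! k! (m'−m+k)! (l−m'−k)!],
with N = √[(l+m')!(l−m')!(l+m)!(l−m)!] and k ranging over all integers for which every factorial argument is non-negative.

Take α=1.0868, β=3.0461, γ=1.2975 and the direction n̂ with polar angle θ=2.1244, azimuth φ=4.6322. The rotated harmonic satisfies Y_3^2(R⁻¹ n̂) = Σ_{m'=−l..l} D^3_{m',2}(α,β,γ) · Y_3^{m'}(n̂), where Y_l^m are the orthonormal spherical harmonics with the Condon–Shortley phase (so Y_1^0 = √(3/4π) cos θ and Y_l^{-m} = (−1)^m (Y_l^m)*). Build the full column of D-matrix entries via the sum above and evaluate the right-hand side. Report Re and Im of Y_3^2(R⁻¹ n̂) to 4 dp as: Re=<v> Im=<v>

Re=-0.3574 Im=0.0800

Need the full column D^3_{m',2} for m'=−3..3 at α=1.0868, β=3.0461, γ=1.2975.
cos(β/2)=0.047728, sin(β/2)=0.998860
d^3_{-3,2}: single k=5 term ⇒ +0.116245;  D = +0.091446+0.071767i
d^3_{-2,2}: k∈[4..5] ⇒ +0.011338 -0.993182 = -0.981844;  D = -0.895949+0.401612i
d^3_{-1,2}: k∈[3..4] ⇒ +0.000685 -0.150072 = -0.149386;  D = -0.009345+0.149094i
d^3_{0,2}: k∈[2..3] ⇒ +0.000028 -0.012420 = -0.012392;  D = +0.010586+0.006441i
d^3_{1,2}: k∈[1..2] ⇒ +0.000001 -0.000685 = -0.000684;  D = +0.000587-0.000352i
d^3_{2,2}: k∈[0..1] ⇒ +0.000000 -0.000026 = -0.000026;  D = -0.000001-0.000026i
d^3_{3,2}: single k=0 term ⇒ -0.000001;  D = -0.000001-0.000000i
Y_3^{m'}(θ=2.1244,φ=4.6322) and Σ D·Y over m':
  (+0.0914+0.0718i)·(+0.0612-0.2494i)  (-0.8959+0.4016i)·(+0.3838+0.0621i)  (-0.0093+0.1491i)·(-0.0084+0.1047i)  (+0.0106+0.0064i)·(+0.3174+0.0000i)  (+0.0006-0.0004i)·(+0.0084+0.1047i)  (-0.0000-0.0000i)·(+0.3838-0.0621i)  (-0.0000-0.0000i)·(-0.0612-0.2494i)
Y_3^2(R⁻¹ n̂) = -0.357439+0.079957i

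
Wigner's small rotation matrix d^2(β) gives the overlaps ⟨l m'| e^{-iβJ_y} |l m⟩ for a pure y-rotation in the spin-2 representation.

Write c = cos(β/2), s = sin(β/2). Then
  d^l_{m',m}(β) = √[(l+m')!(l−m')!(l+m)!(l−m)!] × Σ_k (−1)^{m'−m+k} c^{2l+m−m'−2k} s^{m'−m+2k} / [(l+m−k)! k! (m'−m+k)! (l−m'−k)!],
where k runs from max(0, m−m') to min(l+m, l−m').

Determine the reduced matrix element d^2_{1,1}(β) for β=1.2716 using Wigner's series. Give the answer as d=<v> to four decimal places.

d=-0.2657

d^2_{1,1}(β=1.2716) via Wigner's sum:
With c≡cos(β/2)=0.804597 and s≡sin(β/2)=0.593821, N=[6·1·6·1]^{1/2}=6.000000
k∈{0,1} keeps every argument non-negative
  k=0: (−1)^0·6.0000/(6)·0.8046^4·0.5938^0 = +0.419096
  k=1: (−1)^1·6.0000/(2)·0.8046^2·0.5938^2 = -0.684841
d^2_{1,1}(1.2716) = +0.419096 -0.684841 = -0.265745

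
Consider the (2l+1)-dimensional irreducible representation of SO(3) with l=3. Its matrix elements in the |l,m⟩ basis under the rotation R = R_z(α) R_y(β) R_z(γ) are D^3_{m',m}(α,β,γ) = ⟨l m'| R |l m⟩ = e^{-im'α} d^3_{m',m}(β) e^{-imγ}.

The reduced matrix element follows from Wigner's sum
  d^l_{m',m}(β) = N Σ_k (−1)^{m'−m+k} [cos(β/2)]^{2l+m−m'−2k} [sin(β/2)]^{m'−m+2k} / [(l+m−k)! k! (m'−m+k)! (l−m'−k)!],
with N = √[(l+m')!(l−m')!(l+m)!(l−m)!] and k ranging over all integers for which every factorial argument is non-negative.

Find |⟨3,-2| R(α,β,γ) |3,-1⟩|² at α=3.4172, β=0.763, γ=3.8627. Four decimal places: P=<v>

P=0.3023

D^3_{-2,-1}(3.4172,0.763,3.8627) = e^{-i·-2·3.4172}·d^3_{-2,-1}(0.763)·e^{-i·-1·3.8627}. Compute d first:
c=cos(0.763/2)=0.928107, s=sin(0.763/2)=0.372313; N=√[1·120·2·24]=75.894664
k∈{1,2} keeps every argument non-negative
  k=1: (−1)^0·75.8947/(24)·0.9281^5·0.3723^1 = +0.810772
  k=2: (−1)^1·75.8947/(12)·0.9281^3·0.3723^3 = -0.260945
d^3_{-2,-1}(0.763) = +0.810772 -0.260945 = +0.549827
|D^3_{-2,-1}|² = |d^3_{-2,-1}(β)|² = (+0.549827)² = 0.302310 (the z-rotation phases have unit modulus)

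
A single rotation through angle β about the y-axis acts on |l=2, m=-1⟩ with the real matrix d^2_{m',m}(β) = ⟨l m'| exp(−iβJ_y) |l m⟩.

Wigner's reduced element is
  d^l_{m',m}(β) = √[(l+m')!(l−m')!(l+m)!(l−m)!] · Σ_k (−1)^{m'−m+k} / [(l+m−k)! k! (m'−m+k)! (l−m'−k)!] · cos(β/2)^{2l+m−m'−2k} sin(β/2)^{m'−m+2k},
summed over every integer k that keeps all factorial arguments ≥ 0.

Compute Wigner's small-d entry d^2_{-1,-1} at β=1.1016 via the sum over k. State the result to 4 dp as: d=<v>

d=-0.0695

d^2_{-1,-1}(β=1.1016) via Wigner's sum:
c=cos(1.1016/2)=0.852106, s=sin(1.1016/2)=0.523369; N=√[1·6·1·6]=6.000000
k∈{0,1} keeps every argument non-negative
  k=0: (−1)^0·6.0000/(6)·0.8521^4·0.5234^0 = +0.527199
  k=1: (−1)^1·6.0000/(2)·0.8521^2·0.5234^2 = -0.596657
d^2_{-1,-1}(1.1016) = +0.527199 -0.596657 = -0.069458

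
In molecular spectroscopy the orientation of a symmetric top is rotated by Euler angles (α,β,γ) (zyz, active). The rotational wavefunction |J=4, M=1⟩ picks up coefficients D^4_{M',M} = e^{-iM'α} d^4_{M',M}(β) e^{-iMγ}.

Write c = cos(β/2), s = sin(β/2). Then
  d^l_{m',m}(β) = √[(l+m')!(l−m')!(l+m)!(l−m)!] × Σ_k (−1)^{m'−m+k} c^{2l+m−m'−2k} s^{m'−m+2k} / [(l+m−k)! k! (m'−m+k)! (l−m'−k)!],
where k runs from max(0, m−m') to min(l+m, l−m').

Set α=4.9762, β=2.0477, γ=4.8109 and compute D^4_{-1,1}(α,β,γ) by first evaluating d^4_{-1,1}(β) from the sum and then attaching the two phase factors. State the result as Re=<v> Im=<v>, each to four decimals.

Re=0.2646 Im=0.0441

D^4_{-1,1}(4.9762,2.0477,4.8109) = e^{-i·-1·4.9762}·d^4_{-1,1}(2.0477)·e^{-i·1·4.8109}. Compute d first:
Half-angle: c=0.520081, s=0.854117. N=√(6·120·120·6)=720.000000
The bounds max(0,m−m')=2 and min(l+m,l−m')=5 give 4 terms
  k=2: (−1)^0·720.0000/(72)·0.5201^6·0.8541^2 = +0.144365
  k=3: (−1)^1·720.0000/(24)·0.5201^4·0.8541^4 = -1.168088
  k=4: (−1)^2·720.0000/(48)·0.5201^2·0.8541^6 = +1.575205
  k=5: (−1)^3·720.0000/(720)·0.5201^0·0.8541^8 = -0.283229
d^4_{-1,1}(2.0477) = +0.144365 -1.168088 +1.575205 -0.283229 = +0.268254
Phases: e^{-i·(-1)·4.9762}=+0.260762-0.965403i, e^{-i·(1)·4.8109}=+0.098352+0.995152i ⇒ D=+0.264597+0.044141i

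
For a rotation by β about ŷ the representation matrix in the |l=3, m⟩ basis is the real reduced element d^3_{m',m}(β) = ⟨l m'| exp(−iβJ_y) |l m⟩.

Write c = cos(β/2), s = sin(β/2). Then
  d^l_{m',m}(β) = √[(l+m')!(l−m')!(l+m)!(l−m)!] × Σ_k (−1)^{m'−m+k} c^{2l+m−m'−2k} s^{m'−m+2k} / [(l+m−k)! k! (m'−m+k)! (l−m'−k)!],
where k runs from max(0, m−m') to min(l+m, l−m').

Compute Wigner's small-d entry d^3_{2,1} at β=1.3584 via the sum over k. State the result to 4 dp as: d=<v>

d^3_{2,1}(β=1.3584) via Wigner's sum:
c=cos(1.3584/2)=0.778076, s=sin(1.3584/2)=0.628171; N=√[120·1·24·2]=75.894664
k∈{0,1} keeps every argument non-negative
  k=0: (−1)^1·75.8947/(24)·0.7781^5·0.6282^1 = -0.566482
  k=1: (−1)^2·75.8947/(12)·0.7781^3·0.6282^3 = +0.738462
d^3_{2,1}(1.3584) = -0.566482 +0.738462 = +0.171980

d=0.1720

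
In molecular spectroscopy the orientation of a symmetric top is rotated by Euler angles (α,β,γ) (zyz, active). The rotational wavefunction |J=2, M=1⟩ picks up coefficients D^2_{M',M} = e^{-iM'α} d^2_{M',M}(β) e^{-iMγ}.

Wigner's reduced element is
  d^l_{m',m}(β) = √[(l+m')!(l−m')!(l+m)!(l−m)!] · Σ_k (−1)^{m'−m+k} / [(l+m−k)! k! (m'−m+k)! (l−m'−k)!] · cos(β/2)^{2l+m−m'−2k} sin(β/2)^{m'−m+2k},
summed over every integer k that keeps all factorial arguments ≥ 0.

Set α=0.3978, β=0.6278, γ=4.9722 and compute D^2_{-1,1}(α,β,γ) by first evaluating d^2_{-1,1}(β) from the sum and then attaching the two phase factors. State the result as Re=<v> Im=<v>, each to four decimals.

Re=-0.0343 Im=0.2473

Split into d^2_{-1,1}(β=0.6278) × two z-phases.
With c≡cos(β/2)=0.951137 and s≡sin(β/2)=0.308770, N=[1·6·6·1]^{1/2}=6.000000
Admissible k: 2..3 (factorial args all ≥0)
  k=2: (−1)^0·6.0000/(2)·0.9511^2·0.3088^2 = +0.258749
  k=3: (−1)^1·6.0000/(6)·0.9511^0·0.3088^4 = -0.009090
d^2_{-1,1}(0.6278) = +0.258749 -0.009090 = +0.249659
Phases: e^{-i·(-1)·0.3978}=+0.921915+0.387391i, e^{-i·(1)·4.9722}=+0.256898+0.966439i ⇒ D=-0.034341+0.247286i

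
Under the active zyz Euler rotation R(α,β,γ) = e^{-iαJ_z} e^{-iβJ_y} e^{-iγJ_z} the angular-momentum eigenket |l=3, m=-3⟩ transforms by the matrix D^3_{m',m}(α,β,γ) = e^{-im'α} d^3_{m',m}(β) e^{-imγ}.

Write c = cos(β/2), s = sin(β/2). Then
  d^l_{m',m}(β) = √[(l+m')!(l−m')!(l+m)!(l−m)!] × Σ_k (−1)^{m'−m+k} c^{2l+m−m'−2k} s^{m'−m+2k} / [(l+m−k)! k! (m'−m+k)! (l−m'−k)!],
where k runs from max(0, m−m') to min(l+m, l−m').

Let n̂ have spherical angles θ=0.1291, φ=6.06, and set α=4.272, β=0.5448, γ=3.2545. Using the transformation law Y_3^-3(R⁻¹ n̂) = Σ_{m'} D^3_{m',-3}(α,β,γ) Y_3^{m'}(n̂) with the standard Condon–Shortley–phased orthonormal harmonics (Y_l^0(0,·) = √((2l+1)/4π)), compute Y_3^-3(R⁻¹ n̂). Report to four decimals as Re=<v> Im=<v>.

Need the full column D^3_{m',-3} for m'=−3..3 at α=4.272, β=0.5448, γ=3.2545.
cos(β/2)=0.963128, sin(β/2)=0.269044
d^3_{-3,-3}: single k=0 term ⇒ +0.798186;  D = -0.663976-0.442985i
d^3_{-2,-3}: single k=0 term ⇒ -0.546158;  D = -0.467866+0.281762i
d^3_{-1,-3}: single k=0 term ⇒ +0.241228;  D = +0.024483+0.239982i
d^3_{0,-3}: single k=0 term ⇒ -0.077810;  D = +0.073389+0.025855i
d^3_{1,-3}: single k=0 term ⇒ +0.018824;  D = +0.013226-0.013394i
d^3_{2,-3}: single k=0 term ⇒ -0.003326;  D = -0.001144-0.003123i
d^3_{3,-3}: single k=0 term ⇒ +0.000379;  D = -0.000378-0.000034i
Y_3^{m'}(θ=0.1291,φ=6.06) and Σ D·Y over m':
  (-0.6640-0.4430i)·(+0.0007+0.0006i)  (-0.4679+0.2818i)·(+0.0152+0.0073i)  (+0.0245+0.2400i)·(+0.1589+0.0361i)  (+0.0734+0.0259i)·(+0.7095+0.0000i)  (+0.0132-0.0134i)·(-0.1589+0.0361i)  (-0.0011-0.0031i)·(+0.0152-0.0073i)  (-0.0004-0.0000i)·(-0.0007+0.0006i)
Y_3^-3(R⁻¹ n̂) = +0.036292+0.060136i

Re=0.0363 Im=0.0601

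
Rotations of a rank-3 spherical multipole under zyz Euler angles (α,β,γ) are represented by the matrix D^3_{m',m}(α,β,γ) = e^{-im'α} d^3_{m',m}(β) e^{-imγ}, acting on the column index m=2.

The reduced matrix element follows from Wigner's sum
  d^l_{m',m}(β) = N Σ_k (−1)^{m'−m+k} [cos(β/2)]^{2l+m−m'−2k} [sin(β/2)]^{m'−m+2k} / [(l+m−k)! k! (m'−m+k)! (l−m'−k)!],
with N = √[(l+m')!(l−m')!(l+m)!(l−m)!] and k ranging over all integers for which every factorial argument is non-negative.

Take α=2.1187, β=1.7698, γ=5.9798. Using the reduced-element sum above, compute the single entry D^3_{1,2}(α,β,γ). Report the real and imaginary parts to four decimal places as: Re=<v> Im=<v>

D^3_{1,2}(2.1187,1.7698,5.9798) = e^{-i·1·2.1187}·d^3_{1,2}(1.7698)·e^{-i·2·5.9798}. Compute d first:
c=cos(1.7698/2)=0.633367, s=sin(1.7698/2)=0.773852; N=√[24·2·120·1]=75.894664
k: max(0,(2)−(1))=1 … min(3+(2),3−(1))=2
  k=1: (−1)^0·75.8947/(24)·0.6334^5·0.7739^1 = +0.249422
  k=2: (−1)^1·75.8947/(12)·0.6334^3·0.7739^3 = -0.744679
d^3_{1,2}(1.7698) = +0.249422 -0.744679 = -0.495257
D = (-0.520899-0.853618i)·(-0.495257)·(+0.821494+0.570218i) = -0.029137+0.494399i

Re=-0.0291 Im=0.4944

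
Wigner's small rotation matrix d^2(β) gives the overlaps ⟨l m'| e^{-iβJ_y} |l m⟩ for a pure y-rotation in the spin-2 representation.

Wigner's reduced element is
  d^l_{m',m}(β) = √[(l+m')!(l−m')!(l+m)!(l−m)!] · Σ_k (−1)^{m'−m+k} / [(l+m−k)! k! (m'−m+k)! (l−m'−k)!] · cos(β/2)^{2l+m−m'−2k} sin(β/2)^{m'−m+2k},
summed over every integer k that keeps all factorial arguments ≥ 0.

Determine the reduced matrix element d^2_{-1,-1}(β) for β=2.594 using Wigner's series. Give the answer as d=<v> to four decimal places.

d^2_{-1,-1}(β=2.594) via Wigner's sum:
c=cos(2.594/2)=0.270388, s=sin(2.594/2)=0.962751; N=√[1·6·1·6]=6.000000
k: max(0,(-1)−(-1))=0 … min(2+(-1),2−(-1))=1
  k=0: (−1)^0·6.0000/(6)·0.2704^4·0.9628^0 = +0.005345
  k=1: (−1)^1·6.0000/(2)·0.2704^2·0.9628^2 = -0.203294
d^2_{-1,-1}(2.594) = +0.005345 -0.203294 = -0.197949

d=-0.1979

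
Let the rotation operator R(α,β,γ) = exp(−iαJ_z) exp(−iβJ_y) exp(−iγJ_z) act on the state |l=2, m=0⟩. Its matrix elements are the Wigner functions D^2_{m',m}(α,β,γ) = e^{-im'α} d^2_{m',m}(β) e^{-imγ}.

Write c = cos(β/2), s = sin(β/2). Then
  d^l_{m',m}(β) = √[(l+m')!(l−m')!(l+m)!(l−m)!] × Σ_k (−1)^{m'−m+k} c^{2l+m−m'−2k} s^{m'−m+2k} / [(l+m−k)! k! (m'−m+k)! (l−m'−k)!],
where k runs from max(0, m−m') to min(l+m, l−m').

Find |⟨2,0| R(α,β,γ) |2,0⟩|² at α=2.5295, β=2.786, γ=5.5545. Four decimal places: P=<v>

P=0.6694

D^2_{0,0}(2.5295,2.786,5.5545) = e^{-i·0·2.5295}·d^2_{0,0}(2.786)·e^{-i·0·5.5545}. Compute d first:
With c≡cos(β/2)=0.176861 and s≡sin(β/2)=0.984236, N=[2·2·2·2]^{1/2}=4.000000
The bounds max(0,m−m')=0 and min(l+m,l−m')=2 give 3 terms
  k=0: (−1)^0·4.0000/(4)·0.1769^4·0.9842^0 = +0.000978
  k=1: (−1)^1·4.0000/(1)·0.1769^2·0.9842^2 = -0.121206
  k=2: (−1)^2·4.0000/(4)·0.1769^0·0.9842^4 = +0.938419
d^2_{0,0}(2.786) = +0.000978 -0.121206 +0.938419 = +0.818192
|D^2_{0,0}|² = |d^2_{0,0}(β)|² = (+0.818192)² = 0.669437 (the z-rotation phases have unit modulus)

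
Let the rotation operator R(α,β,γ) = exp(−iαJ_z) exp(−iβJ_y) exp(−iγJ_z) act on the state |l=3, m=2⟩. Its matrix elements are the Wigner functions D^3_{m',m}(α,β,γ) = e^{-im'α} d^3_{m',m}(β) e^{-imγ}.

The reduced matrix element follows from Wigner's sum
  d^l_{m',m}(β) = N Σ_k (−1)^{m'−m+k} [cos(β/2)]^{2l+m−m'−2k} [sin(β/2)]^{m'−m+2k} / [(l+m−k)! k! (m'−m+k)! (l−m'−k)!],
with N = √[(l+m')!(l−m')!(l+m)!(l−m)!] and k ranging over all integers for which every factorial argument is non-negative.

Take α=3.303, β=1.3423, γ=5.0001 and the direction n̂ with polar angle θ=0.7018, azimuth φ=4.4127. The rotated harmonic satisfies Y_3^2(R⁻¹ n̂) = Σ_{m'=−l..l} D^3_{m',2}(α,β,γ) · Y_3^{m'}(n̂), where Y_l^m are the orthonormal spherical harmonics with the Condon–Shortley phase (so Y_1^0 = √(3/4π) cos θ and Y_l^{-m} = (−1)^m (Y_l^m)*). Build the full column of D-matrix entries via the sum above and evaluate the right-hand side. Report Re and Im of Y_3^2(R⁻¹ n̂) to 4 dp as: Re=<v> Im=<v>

Re=0.1486 Im=0.3365

Need the full column D^3_{m',2} for m'=−3..3 at α=3.303, β=1.3423, γ=5.0001.
cos(β/2)=0.783107, sin(β/2)=0.621887
d^3_{-3,2}: single k=5 term ⇒ +0.178424;  D = +0.177683-0.016250i
d^3_{-2,2}: k∈[4..5] ⇒ +0.458625 -0.057845 = +0.400780;  D = -0.388061+0.100167i
d^3_{-1,2}: k∈[3..4] ⇒ +0.730513 -0.230345 = +0.500168;  D = +0.457910-0.201212i
d^3_{0,2}: k∈[2..3] ⇒ +0.796651 -0.502399 = +0.294252;  D = -0.246866+0.160129i
d^3_{1,2}: k∈[1..2] ⇒ +0.579185 -0.730513 = -0.151328;  D = -0.112074+0.101684i
d^3_{2,2}: k∈[0..1] ⇒ +0.230636 -0.727239 = -0.496604;  D = +0.309379-0.388458i
d^3_{3,2}: single k=0 term ⇒ -0.448634;  D = -0.219464+0.391291i
Y_3^{m'}(θ=0.7018,φ=4.4127) and Σ D·Y over m':
  (+0.1777-0.0162i)·(+0.0879-0.0699i)  (-0.3881+0.1002i)·(-0.2686-0.1835i)  (+0.4579-0.2012i)·(-0.1180+0.3820i)  (-0.2469+0.1601i)·(-0.0239+0.0000i)  (-0.1121+0.1017i)·(+0.1180+0.3820i)  (+0.3094-0.3885i)·(-0.2686+0.1835i)  (-0.2195+0.3913i)·(-0.0879-0.0699i)
Y_3^2(R⁻¹ n̂) = +0.148553+0.336533i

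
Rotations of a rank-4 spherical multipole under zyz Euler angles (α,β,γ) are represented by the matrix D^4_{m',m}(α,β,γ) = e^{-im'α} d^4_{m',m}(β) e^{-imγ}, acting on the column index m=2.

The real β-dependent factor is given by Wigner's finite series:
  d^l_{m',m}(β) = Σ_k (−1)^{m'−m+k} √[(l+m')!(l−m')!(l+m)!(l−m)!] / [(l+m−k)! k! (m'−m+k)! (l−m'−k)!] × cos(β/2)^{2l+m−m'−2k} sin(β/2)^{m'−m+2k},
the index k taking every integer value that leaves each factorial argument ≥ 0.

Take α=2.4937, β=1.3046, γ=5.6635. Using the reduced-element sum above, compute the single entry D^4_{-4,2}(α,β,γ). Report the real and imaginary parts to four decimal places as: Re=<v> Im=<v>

Re=0.0363 Im=-0.1632

Split into d^4_{-4,2}(β=1.3046) × two z-phases.
With c≡cos(β/2)=0.794690 and s≡sin(β/2)=0.607016, N=[1·40320·720·2]^{1/2}=7619.763776
Admissible k: 6..6 (factorial args all ≥0)
  k=6: (−1)^0·7619.7638/(1440)·0.7947^2·0.6070^6 = +0.167176
d^4_{-4,2}(1.3046) = +0.167176
D = (-0.852513-0.522706i)·(+0.167176)·(+0.325391+0.945579i) = +0.036254-0.163198i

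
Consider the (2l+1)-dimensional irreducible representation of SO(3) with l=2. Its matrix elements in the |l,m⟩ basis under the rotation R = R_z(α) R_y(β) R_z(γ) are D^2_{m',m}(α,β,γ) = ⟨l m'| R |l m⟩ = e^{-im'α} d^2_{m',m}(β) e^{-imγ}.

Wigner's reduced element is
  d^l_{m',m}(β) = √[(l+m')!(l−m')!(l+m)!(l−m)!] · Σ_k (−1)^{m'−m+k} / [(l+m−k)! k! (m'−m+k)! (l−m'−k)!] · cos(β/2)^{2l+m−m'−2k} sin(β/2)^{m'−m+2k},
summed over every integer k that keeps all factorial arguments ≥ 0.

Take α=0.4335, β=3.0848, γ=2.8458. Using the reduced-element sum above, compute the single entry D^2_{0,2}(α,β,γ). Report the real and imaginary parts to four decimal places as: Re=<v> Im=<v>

First d^2_{0,2}(β=3.0848), then the phase factors e^{-i(0)α} and e^{-i(2)γ}:
Half-angle: c=0.028393, s=0.999597. N=√(2·2·24·1)=9.797959
The bounds max(0,m−m')=2 and min(l+m,l−m')=2 give 1 term
  k=2: (−1)^0·9.7980/(4)·0.0284^2·0.9996^2 = +0.001973
d^2_{0,2}(3.0848) = +0.001973
Attach z-rotation phases: D = e^{-i(0)(0.4335)}·(+0.001973)·e^{-i(2)(2.8458)} = +0.001638+0.001100i

Re=0.0016 Im=0.0011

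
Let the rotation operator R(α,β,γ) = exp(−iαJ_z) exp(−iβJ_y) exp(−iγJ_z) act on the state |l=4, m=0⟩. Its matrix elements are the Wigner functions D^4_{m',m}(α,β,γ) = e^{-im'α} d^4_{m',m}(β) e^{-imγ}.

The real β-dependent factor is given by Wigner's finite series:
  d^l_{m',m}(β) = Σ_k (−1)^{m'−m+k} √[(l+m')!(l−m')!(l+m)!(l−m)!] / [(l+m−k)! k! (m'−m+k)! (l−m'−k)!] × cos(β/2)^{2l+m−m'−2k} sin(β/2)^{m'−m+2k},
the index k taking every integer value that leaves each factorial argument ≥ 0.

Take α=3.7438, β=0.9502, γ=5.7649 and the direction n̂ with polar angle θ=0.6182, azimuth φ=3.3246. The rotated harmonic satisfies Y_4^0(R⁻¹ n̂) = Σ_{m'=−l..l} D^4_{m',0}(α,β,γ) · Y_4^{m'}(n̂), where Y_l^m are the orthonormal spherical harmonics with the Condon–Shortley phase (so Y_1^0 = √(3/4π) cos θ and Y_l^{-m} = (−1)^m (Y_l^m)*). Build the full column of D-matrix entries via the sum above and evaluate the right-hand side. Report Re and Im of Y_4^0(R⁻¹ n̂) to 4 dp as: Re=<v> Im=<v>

Re=0.1995 Im=0.0000

Need the full column D^4_{m',0} for m'=−4..4 at α=3.7438, β=0.9502, γ=5.7649.
cos(β/2)=0.889247, sin(β/2)=0.457427
d^4_{-4,0}: single k=4 term ⇒ +0.229048;  D = -0.170258+0.153216i
d^4_{-3,0}: k∈[3..4] ⇒ +0.629713 -0.166626 = +0.463087;  D = +0.108198-0.450270i
d^4_{-2,0}: k∈[2..4] ⇒ +0.981522 -0.692577 +0.068723 = +0.357667;  D = +0.128131+0.333929i
d^4_{-1,0}: k∈[1..4] ⇒ +0.899485 -1.428054 +0.377872 -0.016665 = -0.167362;  D = +0.137921+0.094804i
d^4_{0,0}: k∈[0..4] ⇒ +0.391002 -1.655384 +0.985555 -0.115904 +0.001917 = -0.392814;  D = -0.392814+0.000000i
d^4_{1,0}: k∈[0..3] ⇒ -0.899485 +1.428054 -0.377872 +0.016665 = +0.167362;  D = -0.137921+0.094804i
d^4_{2,0}: k∈[0..2] ⇒ +0.981522 -0.692577 +0.068723 = +0.357667;  D = +0.128131-0.333929i
d^4_{3,0}: k∈[0..1] ⇒ -0.629713 +0.166626 = -0.463087;  D = -0.108198-0.450270i
d^4_{4,0}: single k=0 term ⇒ +0.229048;  D = -0.170258-0.153216i
Y_4^{m'}(θ=0.6182,φ=3.3246) and Σ D·Y over m':
  (-0.1703+0.1532i)·(+0.0371-0.0334i)  (+0.1082-0.4503i)·(-0.1694+0.1036i)  (+0.1281+0.3339i)·(+0.3828-0.1467i)  (+0.1379+0.0948i)·(-0.3622+0.0670i)  (-0.3928+0.0000i)·(-0.1573+0.0000i)  (-0.1379+0.0948i)·(+0.3622+0.0670i)  (+0.1281-0.3339i)·(+0.3828+0.1467i)  (-0.1082-0.4503i)·(+0.1694+0.1036i)  (-0.1703-0.1532i)·(+0.0371+0.0334i)
Y_4^0(R⁻¹ n̂) = +0.199507+0.000000i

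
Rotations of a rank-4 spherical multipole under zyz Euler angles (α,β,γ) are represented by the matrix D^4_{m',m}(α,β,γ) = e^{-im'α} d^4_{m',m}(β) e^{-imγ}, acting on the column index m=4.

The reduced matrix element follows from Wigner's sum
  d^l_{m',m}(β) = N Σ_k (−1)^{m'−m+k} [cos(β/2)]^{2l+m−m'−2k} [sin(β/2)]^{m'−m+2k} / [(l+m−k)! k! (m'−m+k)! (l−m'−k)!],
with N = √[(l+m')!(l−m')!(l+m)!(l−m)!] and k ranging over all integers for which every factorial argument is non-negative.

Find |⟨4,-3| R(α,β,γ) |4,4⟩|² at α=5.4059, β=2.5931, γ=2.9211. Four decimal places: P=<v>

D^4_{-3,4}(5.4059,2.5931,2.9211) = e^{-i·-3·5.4059}·d^4_{-3,4}(2.5931)·e^{-i·4·2.9211}. Compute d first:
Half-angle: c=0.270822, s=0.962630. N=√(1·5040·40320·1)=14255.272709
k∈{7} keeps every argument non-negative
  k=7: (−1)^0·14255.2727/(5040)·0.2708^1·0.9626^7 = +0.586736
d^4_{-3,4}(2.5931) = +0.586736
|D^4_{-3,4}|² = |d^4_{-3,4}(β)|² = (+0.586736)² = 0.344259 (the z-rotation phases have unit modulus)

P=0.3443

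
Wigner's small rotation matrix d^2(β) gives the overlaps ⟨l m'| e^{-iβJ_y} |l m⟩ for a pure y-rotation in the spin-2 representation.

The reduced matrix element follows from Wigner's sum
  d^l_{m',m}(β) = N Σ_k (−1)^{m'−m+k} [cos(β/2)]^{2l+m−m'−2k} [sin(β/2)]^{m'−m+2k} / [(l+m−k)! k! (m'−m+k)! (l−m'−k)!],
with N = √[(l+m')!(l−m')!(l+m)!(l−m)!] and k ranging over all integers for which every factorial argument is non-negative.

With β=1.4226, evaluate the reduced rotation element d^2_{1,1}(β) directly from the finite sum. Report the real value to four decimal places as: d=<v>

d^2_{1,1}(β=1.4226) via Wigner's sum:
With c≡cos(β/2)=0.757514 and s≡sin(β/2)=0.652819, N=[6·1·6·1]^{1/2}=6.000000
The bounds max(0,m−m')=0 and min(l+m,l−m')=1 give 2 terms
  k=0: (−1)^0·6.0000/(6)·0.7575^4·0.6528^0 = +0.329278
  k=1: (−1)^1·6.0000/(2)·0.7575^2·0.6528^2 = -0.733649
d^2_{1,1}(1.4226) = +0.329278 -0.733649 = -0.404371

d=-0.4044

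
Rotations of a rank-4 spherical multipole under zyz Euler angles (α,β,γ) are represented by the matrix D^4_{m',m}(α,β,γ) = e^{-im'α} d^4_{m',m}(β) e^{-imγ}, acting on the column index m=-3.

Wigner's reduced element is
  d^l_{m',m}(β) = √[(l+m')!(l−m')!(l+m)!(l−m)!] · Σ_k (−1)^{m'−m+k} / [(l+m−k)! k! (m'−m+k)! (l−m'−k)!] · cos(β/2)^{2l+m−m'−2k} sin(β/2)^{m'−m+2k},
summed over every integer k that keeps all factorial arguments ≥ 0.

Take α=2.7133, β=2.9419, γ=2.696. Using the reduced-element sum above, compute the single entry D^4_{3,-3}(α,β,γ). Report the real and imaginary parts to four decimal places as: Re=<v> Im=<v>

Re=-0.8921 Im=0.0463

Split into d^4_{3,-3}(β=2.9419) × two z-phases.
Half-angle: c=0.099681, s=0.995019. N=√(5040·1·1·5040)=5040.000000
k∈{0,1} keeps every argument non-negative
  k=0: (−1)^6·5040.0000/(720)·0.0997^2·0.9950^6 = +0.067501
  k=1: (−1)^7·5040.0000/(5040)·0.0997^0·0.9950^8 = -0.960844
d^4_{3,-3}(2.9419) = +0.067501 -0.960844 = -0.893343
Phases: e^{-i·(3)·2.7133}=-0.282039-0.959403i, e^{-i·(-3)·2.696}=-0.231888+0.972742i ⇒ D=-0.892140+0.046344i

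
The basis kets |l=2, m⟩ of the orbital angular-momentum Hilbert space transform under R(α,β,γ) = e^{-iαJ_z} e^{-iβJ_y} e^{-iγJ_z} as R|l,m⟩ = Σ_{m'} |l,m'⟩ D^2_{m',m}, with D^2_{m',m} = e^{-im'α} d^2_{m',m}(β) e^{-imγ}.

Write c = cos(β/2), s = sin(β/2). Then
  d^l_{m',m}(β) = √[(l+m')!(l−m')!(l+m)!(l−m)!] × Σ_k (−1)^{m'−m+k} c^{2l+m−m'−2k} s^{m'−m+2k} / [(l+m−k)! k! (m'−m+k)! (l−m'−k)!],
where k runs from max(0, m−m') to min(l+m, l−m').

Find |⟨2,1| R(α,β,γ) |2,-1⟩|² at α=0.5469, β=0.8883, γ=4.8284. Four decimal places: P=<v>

D^2_{1,-1}(0.5469,0.8883,4.8284) = e^{-i·1·0.5469}·d^2_{1,-1}(0.8883)·e^{-i·-1·4.8284}. Compute d first:
c=cos(0.8883/2)=0.902976, s=sin(0.8883/2)=0.429691; N=√[6·1·1·6]=6.000000
k∈{0,1} keeps every argument non-negative
  k=0: (−1)^2·6.0000/(2)·0.9030^2·0.4297^2 = +0.451633
  k=1: (−1)^3·6.0000/(6)·0.9030^0·0.4297^4 = -0.034090
d^2_{1,-1}(0.8883) = +0.451633 -0.034090 = +0.417543
|D^2_{1,-1}|² = |d^2_{1,-1}(β)|² = (+0.417543)² = 0.174342 (the z-rotation phases have unit modulus)

P=0.1743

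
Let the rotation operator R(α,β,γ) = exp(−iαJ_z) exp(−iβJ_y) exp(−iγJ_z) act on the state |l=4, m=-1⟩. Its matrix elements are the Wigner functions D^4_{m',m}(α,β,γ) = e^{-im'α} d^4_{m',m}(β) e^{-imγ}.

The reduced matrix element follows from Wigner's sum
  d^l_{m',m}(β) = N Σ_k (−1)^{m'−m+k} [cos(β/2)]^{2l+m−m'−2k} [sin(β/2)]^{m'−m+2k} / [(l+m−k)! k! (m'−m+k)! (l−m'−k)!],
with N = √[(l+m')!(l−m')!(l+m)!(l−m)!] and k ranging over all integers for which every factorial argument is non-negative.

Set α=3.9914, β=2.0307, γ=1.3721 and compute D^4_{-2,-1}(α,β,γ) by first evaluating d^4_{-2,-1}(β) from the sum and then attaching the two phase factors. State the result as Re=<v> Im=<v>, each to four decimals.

First d^4_{-2,-1}(β=2.0307), then the phase factors e^{-i(-2)α} and e^{-i(-1)γ}:
c=cos(2.0307/2)=0.527323, s=sin(2.0307/2)=0.849665; N=√[2·720·6·120]=1018.233765
k∈{1,2,3} keeps every argument non-negative
  k=1: (−1)^0·1018.2338/(240)·0.5273^7·0.8497^1 = +0.040871
  k=2: (−1)^1·1018.2338/(48)·0.5273^5·0.8497^3 = -0.530556
  k=3: (−1)^2·1018.2338/(72)·0.5273^3·0.8497^5 = +0.918297
d^4_{-2,-1}(2.0307) = +0.040871 -0.530556 +0.918297 = +0.428612
Attach z-rotation phases: D = e^{-i(-2)(3.9914)}·(+0.428612)·e^{-i(-1)(1.3721)} = -0.427566+0.029926i

Re=-0.4276 Im=0.0299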